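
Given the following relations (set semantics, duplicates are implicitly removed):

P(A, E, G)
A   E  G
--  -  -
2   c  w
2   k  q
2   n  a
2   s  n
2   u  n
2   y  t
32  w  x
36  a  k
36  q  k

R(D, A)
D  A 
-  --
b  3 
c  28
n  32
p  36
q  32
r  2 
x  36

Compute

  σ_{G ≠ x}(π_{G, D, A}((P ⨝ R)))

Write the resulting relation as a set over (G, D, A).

{(a, r, 2), (k, p, 36), (k, x, 36), (n, r, 2), (q, r, 2), (t, r, 2), (w, r, 2)}

P ⋈ R (natural join on A): {(2, c, w, r), (2, k, q, r), (2, n, a, r), (2, s, n, r), (2, u, n, r), (2, y, t, r), (32, w, x, n), (32, w, x, q), (36, a, k, p), (36, a, k, x), (36, q, k, p), (36, q, k, x)}
Projecting to G, D, A (3 duplicate(s) eliminated): {(a, r, 2), (k, p, 36), (k, x, 36), (n, r, 2), (q, r, 2), (t, r, 2), (w, r, 2), (x, n, 32), (x, q, 32)}
Apply σ_{G ≠ x}; surviving tuples: {(a, r, 2), (k, p, 36), (k, x, 36), (n, r, 2), (q, r, 2), (t, r, 2), (w, r, 2)}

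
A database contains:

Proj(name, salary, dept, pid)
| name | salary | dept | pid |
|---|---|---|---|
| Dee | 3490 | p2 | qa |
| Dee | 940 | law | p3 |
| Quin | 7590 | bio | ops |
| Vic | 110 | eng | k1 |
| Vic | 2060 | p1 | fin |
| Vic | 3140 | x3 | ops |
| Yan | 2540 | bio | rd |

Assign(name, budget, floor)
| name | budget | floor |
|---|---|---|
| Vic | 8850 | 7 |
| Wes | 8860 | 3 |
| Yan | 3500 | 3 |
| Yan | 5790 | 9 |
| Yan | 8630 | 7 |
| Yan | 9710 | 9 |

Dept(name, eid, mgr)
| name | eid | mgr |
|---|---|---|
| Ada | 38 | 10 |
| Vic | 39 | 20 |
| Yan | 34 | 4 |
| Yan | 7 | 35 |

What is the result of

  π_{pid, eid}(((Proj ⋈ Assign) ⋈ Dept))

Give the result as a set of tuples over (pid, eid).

Proj ⋈ Assign (natural join on name): {(Vic, 110, eng, k1, 8850, 7), (Vic, 2060, p1, fin, 8850, 7), (Vic, 3140, x3, ops, 8850, 7), (Yan, 2540, bio, rd, 3500, 3), (Yan, 2540, bio, rd, 5790, 9), (Yan, 2540, bio, rd, 8630, 7), (Yan, 2540, bio, rd, 9710, 9)}
(Proj ⋈ Assign) ⋈ Dept (natural join on name): {(Vic, 110, eng, k1, 8850, 7, 39, 20), (Vic, 2060, p1, fin, 8850, 7, 39, 20), (Vic, 3140, x3, ops, 8850, 7, 39, 20), (Yan, 2540, bio, rd, 3500, 3, 34, 4), (Yan, 2540, bio, rd, 3500, 3, 7, 35), (Yan, 2540, bio, rd, 5790, 9, 34, 4), (Yan, 2540, bio, rd, 5790, 9, 7, 35), (Yan, 2540, bio, rd, 8630, 7, 34, 4), (Yan, 2540, bio, rd, 8630, 7, 7, 35), (Yan, 2540, bio, rd, 9710, 9, 34, 4), (Yan, 2540, bio, rd, 9710, 9, 7, 35)}
π_{pid, eid} gives {(fin, 39), (k1, 39), (ops, 39), (rd, 34), (rd, 7)} (6 duplicate(s) eliminated).

{(fin, 39), (k1, 39), (ops, 39), (rd, 34), (rd, 7)}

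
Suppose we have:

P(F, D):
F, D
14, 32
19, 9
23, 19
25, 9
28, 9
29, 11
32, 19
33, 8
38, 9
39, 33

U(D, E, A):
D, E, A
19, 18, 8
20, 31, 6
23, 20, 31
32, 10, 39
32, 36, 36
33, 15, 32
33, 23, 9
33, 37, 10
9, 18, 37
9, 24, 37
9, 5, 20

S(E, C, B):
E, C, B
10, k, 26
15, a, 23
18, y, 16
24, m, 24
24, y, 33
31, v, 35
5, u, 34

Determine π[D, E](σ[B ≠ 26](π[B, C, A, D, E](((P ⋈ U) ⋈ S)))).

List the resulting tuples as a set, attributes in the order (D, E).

{(19, 18), (33, 15), (9, 18), (9, 24), (9, 5)}

Joining P and U on D yields {(14, 32, 10, 39), (14, 32, 36, 36), (19, 9, 18, 37), (19, 9, 24, 37), (19, 9, 5, 20), (23, 19, 18, 8), (25, 9, 18, 37), (25, 9, 24, 37), (25, 9, 5, 20), (28, 9, 18, 37), (28, 9, 24, 37), (28, 9, 5, 20), (32, 19, 18, 8), (38, 9, 18, 37), (38, 9, 24, 37), (38, 9, 5, 20), (39, 33, 15, 32), (39, 33, 23, 9), (39, 33, 37, 10)}.
Joining (P ⋈ U) and S on E yields {(14, 32, 10, 39, k, 26), (19, 9, 18, 37, y, 16), (19, 9, 24, 37, m, 24), (19, 9, 24, 37, y, 33), (19, 9, 5, 20, u, 34), (23, 19, 18, 8, y, 16), (25, 9, 18, 37, y, 16), (25, 9, 24, 37, m, 24), (25, 9, 24, 37, y, 33), (25, 9, 5, 20, u, 34), (28, 9, 18, 37, y, 16), (28, 9, 24, 37, m, 24), (28, 9, 24, 37, y, 33), (28, 9, 5, 20, u, 34), (32, 19, 18, 8, y, 16), (38, 9, 18, 37, y, 16), (38, 9, 24, 37, m, 24), (38, 9, 24, 37, y, 33), (38, 9, 5, 20, u, 34), (39, 33, 15, 32, a, 23)}.
Projecting to B, C, A, D, E (13 duplicate(s) eliminated): {(16, y, 37, 9, 18), (16, y, 8, 19, 18), (23, a, 32, 33, 15), (24, m, 37, 9, 24), (26, k, 39, 32, 10), (33, y, 37, 9, 24), (34, u, 20, 9, 5)}
Selection B ≠ 26: {(16, y, 37, 9, 18), (16, y, 8, 19, 18), (23, a, 32, 33, 15), (24, m, 37, 9, 24), (33, y, 37, 9, 24), (34, u, 20, 9, 5)}
Projecting to D, E (1 duplicate(s) eliminated): {(19, 18), (33, 15), (9, 18), (9, 24), (9, 5)}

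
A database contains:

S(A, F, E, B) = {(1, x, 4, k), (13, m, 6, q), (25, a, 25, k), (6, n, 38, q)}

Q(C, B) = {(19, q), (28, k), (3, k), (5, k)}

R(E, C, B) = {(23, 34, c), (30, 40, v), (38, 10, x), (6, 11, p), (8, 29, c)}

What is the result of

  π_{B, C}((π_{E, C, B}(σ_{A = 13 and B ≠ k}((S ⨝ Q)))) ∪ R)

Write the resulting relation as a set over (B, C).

Natural join on B: {(1, x, 4, k, 28), (1, x, 4, k, 3), (1, x, 4, k, 5), (13, m, 6, q, 19), (25, a, 25, k, 28), (25, a, 25, k, 3), (25, a, 25, k, 5), (6, n, 38, q, 19)}
σ[A = 13 and B ≠ k]: keep tuples satisfying A = 13 and B ≠ k → {(13, m, 6, q, 19)}
π_{E, C, B} gives {(6, 19, q)}.
Union: {(6, 19, q)} with {(23, 34, c), (30, 40, v), (38, 10, x), (6, 11, p), (8, 29, c)} → {(23, 34, c), (30, 40, v), (38, 10, x), (6, 11, p), (6, 19, q), (8, 29, c)}
π_{B, C} gives {(c, 29), (c, 34), (p, 11), (q, 19), (v, 40), (x, 10)}.

{(c, 29), (c, 34), (p, 11), (q, 19), (v, 40), (x, 10)}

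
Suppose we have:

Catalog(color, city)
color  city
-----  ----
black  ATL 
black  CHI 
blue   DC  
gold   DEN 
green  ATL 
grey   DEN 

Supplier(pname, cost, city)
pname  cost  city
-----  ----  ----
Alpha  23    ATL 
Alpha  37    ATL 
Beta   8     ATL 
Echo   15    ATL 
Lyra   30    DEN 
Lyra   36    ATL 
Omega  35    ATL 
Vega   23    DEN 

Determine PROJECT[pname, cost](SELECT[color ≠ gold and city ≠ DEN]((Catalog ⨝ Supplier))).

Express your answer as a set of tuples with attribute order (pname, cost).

Joining Catalog and Supplier on city yields {(black, ATL, Alpha, 23), (black, ATL, Alpha, 37), (black, ATL, Beta, 8), (black, ATL, Echo, 15), (black, ATL, Lyra, 36), (black, ATL, Omega, 35), (gold, DEN, Lyra, 30), (gold, DEN, Vega, 23), (green, ATL, Alpha, 23), (green, ATL, Alpha, 37), (green, ATL, Beta, 8), (green, ATL, Echo, 15), (green, ATL, Lyra, 36), (green, ATL, Omega, 35), (grey, DEN, Lyra, 30), (grey, DEN, Vega, 23)}.
Filtering on color ≠ gold and city ≠ DEN leaves {(black, ATL, Alpha, 23), (black, ATL, Alpha, 37), (black, ATL, Beta, 8), (black, ATL, Echo, 15), (black, ATL, Lyra, 36), (black, ATL, Omega, 35), (green, ATL, Alpha, 23), (green, ATL, Alpha, 37), (green, ATL, Beta, 8), (green, ATL, Echo, 15), (green, ATL, Lyra, 36), (green, ATL, Omega, 35)}.
Projecting to pname, cost (6 duplicate(s) eliminated): {(Alpha, 23), (Alpha, 37), (Beta, 8), (Echo, 15), (Lyra, 36), (Omega, 35)}

{(Alpha, 23), (Alpha, 37), (Beta, 8), (Echo, 15), (Lyra, 36), (Omega, 35)}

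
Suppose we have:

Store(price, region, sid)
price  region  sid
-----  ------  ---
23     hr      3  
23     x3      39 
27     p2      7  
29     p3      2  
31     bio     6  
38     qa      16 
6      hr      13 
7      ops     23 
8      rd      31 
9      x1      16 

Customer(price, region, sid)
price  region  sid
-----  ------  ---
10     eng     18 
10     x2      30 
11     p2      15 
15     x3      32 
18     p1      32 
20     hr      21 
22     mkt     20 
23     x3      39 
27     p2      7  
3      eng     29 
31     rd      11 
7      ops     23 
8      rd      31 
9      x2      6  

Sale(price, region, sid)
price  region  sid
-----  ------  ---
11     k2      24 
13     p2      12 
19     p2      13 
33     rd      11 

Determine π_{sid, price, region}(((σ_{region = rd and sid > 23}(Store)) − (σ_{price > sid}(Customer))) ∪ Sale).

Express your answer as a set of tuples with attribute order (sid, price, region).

{(11, 33, rd), (12, 13, p2), (13, 19, p2), (24, 11, k2), (31, 8, rd)}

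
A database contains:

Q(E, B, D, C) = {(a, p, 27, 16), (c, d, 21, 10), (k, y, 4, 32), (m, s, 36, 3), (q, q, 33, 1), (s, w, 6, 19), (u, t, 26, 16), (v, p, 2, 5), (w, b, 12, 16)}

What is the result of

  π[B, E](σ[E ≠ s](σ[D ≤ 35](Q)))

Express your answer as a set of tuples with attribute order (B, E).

{(b, w), (d, c), (p, a), (p, v), (q, q), (t, u), (y, k)}

σ[D ≤ 35]: keep tuples satisfying D ≤ 35 → {(a, p, 27, 16), (c, d, 21, 10), (k, y, 4, 32), (q, q, 33, 1), (s, w, 6, 19), (u, t, 26, 16), (v, p, 2, 5), (w, b, 12, 16)}
σ[E ≠ s]: keep tuples satisfying E ≠ s → {(a, p, 27, 16), (c, d, 21, 10), (k, y, 4, 32), (q, q, 33, 1), (u, t, 26, 16), (v, p, 2, 5), (w, b, 12, 16)}
π[B, E]: project onto (B, E) → {(b, w), (d, c), (p, a), (p, v), (q, q), (t, u), (y, k)}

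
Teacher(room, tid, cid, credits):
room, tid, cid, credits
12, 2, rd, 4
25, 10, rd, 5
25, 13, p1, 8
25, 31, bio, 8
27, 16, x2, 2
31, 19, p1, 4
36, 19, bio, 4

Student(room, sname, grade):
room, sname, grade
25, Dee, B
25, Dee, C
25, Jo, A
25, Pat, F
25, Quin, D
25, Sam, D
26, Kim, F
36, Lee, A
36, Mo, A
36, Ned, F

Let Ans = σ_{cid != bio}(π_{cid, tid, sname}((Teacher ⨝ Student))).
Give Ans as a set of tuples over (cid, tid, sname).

{(p1, 13, Dee), (p1, 13, Jo), (p1, 13, Pat), (p1, 13, Quin), (p1, 13, Sam), (rd, 10, Dee), (rd, 10, Jo), (rd, 10, Pat), (rd, 10, Quin), (rd, 10, Sam)}

Joining Teacher and Student on room yields {(25, 10, rd, 5, Dee, B), (25, 10, rd, 5, Dee, C), (25, 10, rd, 5, Jo, A), (25, 10, rd, 5, Pat, F), (25, 10, rd, 5, Quin, D), (25, 10, rd, 5, Sam, D), (25, 13, p1, 8, Dee, B), (25, 13, p1, 8, Dee, C), (25, 13, p1, 8, Jo, A), (25, 13, p1, 8, Pat, F), (25, 13, p1, 8, Quin, D), (25, 13, p1, 8, Sam, D), (25, 31, bio, 8, Dee, B), (25, 31, bio, 8, Dee, C), (25, 31, bio, 8, Jo, A), (25, 31, bio, 8, Pat, F), (25, 31, bio, 8, Quin, D), (25, 31, bio, 8, Sam, D), (36, 19, bio, 4, Lee, A), (36, 19, bio, 4, Mo, A), (36, 19, bio, 4, Ned, F)}.
π_{cid, tid, sname} gives {(bio, 19, Lee), (bio, 19, Mo), (bio, 19, Ned), (bio, 31, Dee), (bio, 31, Jo), (bio, 31, Pat), (bio, 31, Quin), (bio, 31, Sam), (p1, 13, Dee), (p1, 13, Jo), (p1, 13, Pat), (p1, 13, Quin), (p1, 13, Sam), (rd, 10, Dee), (rd, 10, Jo), (rd, 10, Pat), (rd, 10, Quin), (rd, 10, Sam)} (3 duplicate(s) eliminated).
Apply σ_{cid != bio}; surviving tuples: {(p1, 13, Dee), (p1, 13, Jo), (p1, 13, Pat), (p1, 13, Quin), (p1, 13, Sam), (rd, 10, Dee), (rd, 10, Jo), (rd, 10, Pat), (rd, 10, Quin), (rd, 10, Sam)}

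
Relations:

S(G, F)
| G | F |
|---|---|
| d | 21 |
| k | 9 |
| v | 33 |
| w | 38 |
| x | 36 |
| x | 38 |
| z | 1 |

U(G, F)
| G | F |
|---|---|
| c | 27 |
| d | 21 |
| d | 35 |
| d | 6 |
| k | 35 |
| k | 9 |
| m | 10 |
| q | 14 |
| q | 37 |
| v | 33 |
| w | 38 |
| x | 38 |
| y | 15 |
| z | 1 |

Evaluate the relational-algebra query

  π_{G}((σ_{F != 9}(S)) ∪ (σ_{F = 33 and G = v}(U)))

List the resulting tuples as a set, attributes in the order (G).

{d, v, w, x, z}

Apply σ_{F != 9}; surviving tuples: {(d, 21), (v, 33), (w, 38), (x, 36), (x, 38), (z, 1)}
Apply σ_{F = 33 and G = v}; surviving tuples: {(v, 33)}
Set union of the two operands is {(d, 21), (v, 33), (w, 38), (x, 36), (x, 38), (z, 1)}.
Keep only column(s) G (1 duplicate(s) eliminated): {d, v, w, x, z}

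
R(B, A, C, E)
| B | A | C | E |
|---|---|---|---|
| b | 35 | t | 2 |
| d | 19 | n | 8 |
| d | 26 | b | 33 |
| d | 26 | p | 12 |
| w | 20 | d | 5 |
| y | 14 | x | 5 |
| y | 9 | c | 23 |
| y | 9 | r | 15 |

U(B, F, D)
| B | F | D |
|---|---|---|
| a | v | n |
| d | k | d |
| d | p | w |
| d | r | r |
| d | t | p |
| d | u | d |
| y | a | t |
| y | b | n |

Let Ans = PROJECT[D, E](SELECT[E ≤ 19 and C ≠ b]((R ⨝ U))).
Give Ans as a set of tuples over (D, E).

{(d, 12), (d, 8), (n, 15), (n, 5), (p, 12), (p, 8), (r, 12), (r, 8), (t, 15), (t, 5), (w, 12), (w, 8)}

R ⋈ U (natural join on B): {(d, 19, n, 8, k, d), (d, 19, n, 8, p, w), (d, 19, n, 8, r, r), (d, 19, n, 8, t, p), (d, 19, n, 8, u, d), (d, 26, b, 33, k, d), (d, 26, b, 33, p, w), (d, 26, b, 33, r, r), (d, 26, b, 33, t, p), (d, 26, b, 33, u, d), (d, 26, p, 12, k, d), (d, 26, p, 12, p, w), (d, 26, p, 12, r, r), (d, 26, p, 12, t, p), (d, 26, p, 12, u, d), (y, 14, x, 5, a, t), (y, 14, x, 5, b, n), (y, 9, c, 23, a, t), (y, 9, c, 23, b, n), (y, 9, r, 15, a, t), (y, 9, r, 15, b, n)}
Filtering on E ≤ 19 and C ≠ b leaves {(d, 19, n, 8, k, d), (d, 19, n, 8, p, w), (d, 19, n, 8, r, r), (d, 19, n, 8, t, p), (d, 19, n, 8, u, d), (d, 26, p, 12, k, d), (d, 26, p, 12, p, w), (d, 26, p, 12, r, r), (d, 26, p, 12, t, p), (d, 26, p, 12, u, d), (y, 14, x, 5, a, t), (y, 14, x, 5, b, n), (y, 9, r, 15, a, t), (y, 9, r, 15, b, n)}.
π_{D, E} gives {(d, 12), (d, 8), (n, 15), (n, 5), (p, 12), (p, 8), (r, 12), (r, 8), (t, 15), (t, 5), (w, 12), (w, 8)} (2 duplicate(s) eliminated).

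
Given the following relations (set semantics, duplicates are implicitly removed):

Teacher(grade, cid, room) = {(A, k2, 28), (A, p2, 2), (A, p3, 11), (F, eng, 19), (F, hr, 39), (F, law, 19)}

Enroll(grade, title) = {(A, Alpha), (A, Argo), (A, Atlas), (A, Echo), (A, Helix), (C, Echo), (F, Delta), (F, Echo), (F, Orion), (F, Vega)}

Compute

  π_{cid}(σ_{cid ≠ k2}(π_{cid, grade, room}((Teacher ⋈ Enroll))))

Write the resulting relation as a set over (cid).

Joining Teacher and Enroll on grade yields {(A, k2, 28, Alpha), (A, k2, 28, Argo), (A, k2, 28, Atlas), (A, k2, 28, Echo), (A, k2, 28, Helix), (A, p2, 2, Alpha), (A, p2, 2, Argo), (A, p2, 2, Atlas), (A, p2, 2, Echo), (A, p2, 2, Helix), (A, p3, 11, Alpha), (A, p3, 11, Argo), (A, p3, 11, Atlas), (A, p3, 11, Echo), (A, p3, 11, Helix), (F, eng, 19, Delta), (F, eng, 19, Echo), (F, eng, 19, Orion), (F, eng, 19, Vega), (F, hr, 39, Delta), (F, hr, 39, Echo), (F, hr, 39, Orion), (F, hr, 39, Vega), (F, law, 19, Delta), (F, law, 19, Echo), (F, law, 19, Orion), (F, law, 19, Vega)}.
π[cid, grade, room]: project onto (cid, grade, room) (21 duplicate(s) eliminated) → {(eng, F, 19), (hr, F, 39), (k2, A, 28), (law, F, 19), (p2, A, 2), (p3, A, 11)}
Selection cid ≠ k2: {(eng, F, 19), (hr, F, 39), (law, F, 19), (p2, A, 2), (p3, A, 11)}
π[cid]: project onto (cid) → {eng, hr, law, p2, p3}

{eng, hr, law, p2, p3}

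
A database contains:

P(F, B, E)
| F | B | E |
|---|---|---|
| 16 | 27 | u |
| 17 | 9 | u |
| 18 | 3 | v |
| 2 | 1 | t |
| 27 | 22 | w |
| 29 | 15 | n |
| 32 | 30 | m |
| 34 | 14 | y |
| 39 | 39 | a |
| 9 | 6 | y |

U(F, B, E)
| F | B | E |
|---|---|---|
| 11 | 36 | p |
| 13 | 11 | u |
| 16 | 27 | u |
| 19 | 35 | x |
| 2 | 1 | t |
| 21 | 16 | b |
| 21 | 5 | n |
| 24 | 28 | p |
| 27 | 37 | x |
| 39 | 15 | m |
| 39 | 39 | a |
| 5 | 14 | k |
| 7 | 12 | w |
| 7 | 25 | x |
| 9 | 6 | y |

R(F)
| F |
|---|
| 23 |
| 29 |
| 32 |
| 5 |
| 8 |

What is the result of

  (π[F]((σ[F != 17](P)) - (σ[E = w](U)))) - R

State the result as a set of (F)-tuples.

σ[F != 17]: keep tuples satisfying F != 17 → {(16, 27, u), (18, 3, v), (2, 1, t), (27, 22, w), (29, 15, n), (32, 30, m), (34, 14, y), (39, 39, a), (9, 6, y)}
σ[E = w]: keep tuples satisfying E = w → {(7, 12, w)}
Difference: {(16, 27, u), (18, 3, v), (2, 1, t), (27, 22, w), (29, 15, n), (32, 30, m), (34, 14, y), (39, 39, a), (9, 6, y)} with {(7, 12, w)} → {(16, 27, u), (18, 3, v), (2, 1, t), (27, 22, w), (29, 15, n), (32, 30, m), (34, 14, y), (39, 39, a), (9, 6, y)}
Projecting to F: {16, 18, 2, 27, 29, 32, 34, 39, 9}
Difference: {16, 18, 2, 27, 29, 32, 34, 39, 9} with {23, 29, 32, 5, 8} → {16, 18, 2, 27, 34, 39, 9}

{16, 18, 2, 27, 34, 39, 9}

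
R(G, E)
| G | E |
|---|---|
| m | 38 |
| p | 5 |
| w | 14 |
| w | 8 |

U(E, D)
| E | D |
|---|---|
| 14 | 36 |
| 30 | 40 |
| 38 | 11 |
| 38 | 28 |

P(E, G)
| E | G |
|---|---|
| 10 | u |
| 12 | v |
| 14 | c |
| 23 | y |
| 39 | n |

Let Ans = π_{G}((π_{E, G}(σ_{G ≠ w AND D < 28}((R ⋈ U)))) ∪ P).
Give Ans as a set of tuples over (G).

{c, m, n, u, v, y}

R ⋈ U (natural join on E): {(m, 38, 11), (m, 38, 28), (w, 14, 36)}
Apply σ_{G ≠ w AND D < 28}; surviving tuples: {(m, 38, 11)}
π_{E, G} gives {(38, m)}.
Set union of the two operands is {(10, u), (12, v), (14, c), (23, y), (38, m), (39, n)}.
π_{G} gives {c, m, n, u, v, y}.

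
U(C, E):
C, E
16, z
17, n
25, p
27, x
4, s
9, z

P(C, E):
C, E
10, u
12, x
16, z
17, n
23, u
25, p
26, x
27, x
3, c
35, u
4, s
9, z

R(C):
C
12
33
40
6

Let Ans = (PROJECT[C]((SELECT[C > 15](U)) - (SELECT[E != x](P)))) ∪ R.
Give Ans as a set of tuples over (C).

{12, 27, 33, 40, 6}

Filtering on C > 15 leaves {(16, z), (17, n), (25, p), (27, x)}.
Filtering on E != x leaves {(10, u), (16, z), (17, n), (23, u), (25, p), (3, c), (35, u), (4, s), (9, z)}.
Taking the difference: {(27, x)}
π_{C} gives {27}.
Taking the union: {12, 27, 33, 40, 6}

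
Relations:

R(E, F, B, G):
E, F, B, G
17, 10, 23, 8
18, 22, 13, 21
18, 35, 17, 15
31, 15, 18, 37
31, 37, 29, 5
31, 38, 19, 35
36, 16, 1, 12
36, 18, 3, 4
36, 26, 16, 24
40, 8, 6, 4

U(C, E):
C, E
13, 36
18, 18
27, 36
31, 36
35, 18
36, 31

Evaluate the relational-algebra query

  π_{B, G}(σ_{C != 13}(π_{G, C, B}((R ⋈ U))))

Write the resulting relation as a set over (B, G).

Natural join on E: {(18, 22, 13, 21, 18), (18, 22, 13, 21, 35), (18, 35, 17, 15, 18), (18, 35, 17, 15, 35), (31, 15, 18, 37, 36), (31, 37, 29, 5, 36), (31, 38, 19, 35, 36), (36, 16, 1, 12, 13), (36, 16, 1, 12, 27), (36, 16, 1, 12, 31), (36, 18, 3, 4, 13), (36, 18, 3, 4, 27), (36, 18, 3, 4, 31), (36, 26, 16, 24, 13), (36, 26, 16, 24, 27), (36, 26, 16, 24, 31)}
Projecting to G, C, B: {(12, 13, 1), (12, 27, 1), (12, 31, 1), (15, 18, 17), (15, 35, 17), (21, 18, 13), (21, 35, 13), (24, 13, 16), (24, 27, 16), (24, 31, 16), (35, 36, 19), (37, 36, 18), (4, 13, 3), (4, 27, 3), (4, 31, 3), (5, 36, 29)}
σ[C != 13]: keep tuples satisfying C != 13 → {(12, 27, 1), (12, 31, 1), (15, 18, 17), (15, 35, 17), (21, 18, 13), (21, 35, 13), (24, 27, 16), (24, 31, 16), (35, 36, 19), (37, 36, 18), (4, 27, 3), (4, 31, 3), (5, 36, 29)}
Projecting to B, G (5 duplicate(s) eliminated): {(1, 12), (13, 21), (16, 24), (17, 15), (18, 37), (19, 35), (29, 5), (3, 4)}

{(1, 12), (13, 21), (16, 24), (17, 15), (18, 37), (19, 35), (29, 5), (3, 4)}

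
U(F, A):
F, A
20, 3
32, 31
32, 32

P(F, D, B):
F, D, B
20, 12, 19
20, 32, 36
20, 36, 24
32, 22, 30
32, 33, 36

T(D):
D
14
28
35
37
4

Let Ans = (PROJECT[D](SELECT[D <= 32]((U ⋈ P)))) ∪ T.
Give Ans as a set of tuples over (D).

{12, 14, 22, 28, 32, 35, 37, 4}

Natural join on F: {(20, 3, 12, 19), (20, 3, 32, 36), (20, 3, 36, 24), (32, 31, 22, 30), (32, 31, 33, 36), (32, 32, 22, 30), (32, 32, 33, 36)}
Apply σ_{D <= 32}; surviving tuples: {(20, 3, 12, 19), (20, 3, 32, 36), (32, 31, 22, 30), (32, 32, 22, 30)}
Keep only column(s) D (1 duplicate(s) eliminated): {12, 22, 32}
Set union of the two operands is {12, 14, 22, 28, 32, 35, 37, 4}.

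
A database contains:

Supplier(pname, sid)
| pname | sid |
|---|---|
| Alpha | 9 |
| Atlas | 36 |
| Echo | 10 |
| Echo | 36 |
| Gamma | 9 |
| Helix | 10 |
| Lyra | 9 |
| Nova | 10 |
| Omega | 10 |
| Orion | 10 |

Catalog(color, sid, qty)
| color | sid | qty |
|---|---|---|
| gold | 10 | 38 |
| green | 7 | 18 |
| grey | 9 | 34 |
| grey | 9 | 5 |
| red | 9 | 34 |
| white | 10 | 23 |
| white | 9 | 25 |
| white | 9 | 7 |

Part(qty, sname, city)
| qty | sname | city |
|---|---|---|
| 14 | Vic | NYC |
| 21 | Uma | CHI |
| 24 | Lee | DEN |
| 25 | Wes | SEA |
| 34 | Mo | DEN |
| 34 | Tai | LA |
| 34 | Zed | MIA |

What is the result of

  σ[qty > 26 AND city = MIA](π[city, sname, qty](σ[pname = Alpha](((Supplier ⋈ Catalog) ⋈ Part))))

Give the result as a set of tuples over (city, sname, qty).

{(MIA, Zed, 34)}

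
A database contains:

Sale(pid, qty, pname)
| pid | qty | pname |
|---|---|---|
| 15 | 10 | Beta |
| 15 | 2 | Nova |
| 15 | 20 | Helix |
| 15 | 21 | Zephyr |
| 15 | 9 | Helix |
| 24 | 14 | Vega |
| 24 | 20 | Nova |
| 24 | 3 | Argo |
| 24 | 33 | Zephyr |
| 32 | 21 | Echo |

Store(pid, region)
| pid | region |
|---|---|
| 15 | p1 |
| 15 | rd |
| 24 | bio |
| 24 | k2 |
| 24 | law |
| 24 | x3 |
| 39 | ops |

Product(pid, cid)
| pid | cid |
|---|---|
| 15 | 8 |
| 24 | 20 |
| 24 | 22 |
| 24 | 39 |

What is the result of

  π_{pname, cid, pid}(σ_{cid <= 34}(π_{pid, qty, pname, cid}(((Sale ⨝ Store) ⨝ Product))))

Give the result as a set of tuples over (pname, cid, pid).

Joining Sale and Store on pid yields {(15, 10, Beta, p1), (15, 10, Beta, rd), (15, 2, Nova, p1), (15, 2, Nova, rd), (15, 20, Helix, p1), (15, 20, Helix, rd), (15, 21, Zephyr, p1), (15, 21, Zephyr, rd), (15, 9, Helix, p1), (15, 9, Helix, rd), (24, 14, Vega, bio), (24, 14, Vega, k2), (24, 14, Vega, law), (24, 14, Vega, x3), (24, 20, Nova, bio), (24, 20, Nova, k2), (24, 20, Nova, law), (24, 20, Nova, x3), (24, 3, Argo, bio), (24, 3, Argo, k2), (24, 3, Argo, law), (24, 3, Argo, x3), (24, 33, Zephyr, bio), (24, 33, Zephyr, k2), (24, 33, Zephyr, law), (24, 33, Zephyr, x3)}.
Joining (Sale ⨝ Store) and Product on pid yields {(15, 10, Beta, p1, 8), (15, 10, Beta, rd, 8), (15, 2, Nova, p1, 8), (15, 2, Nova, rd, 8), (15, 20, Helix, p1, 8), (15, 20, Helix, rd, 8), (15, 21, Zephyr, p1, 8), (15, 21, Zephyr, rd, 8), (15, 9, Helix, p1, 8), (15, 9, Helix, rd, 8), (24, 14, Vega, bio, 20), (24, 14, Vega, bio, 22), (24, 14, Vega, bio, 39), (24, 14, Vega, k2, 20), (24, 14, Vega, k2, 22), (24, 14, Vega, k2, 39), (24, 14, Vega, law, 20), (24, 14, Vega, law, 22), (24, 14, Vega, law, 39), (24, 14, Vega, x3, 20), (24, 14, Vega, x3, 22), (24, 14, Vega, x3, 39), (24, 20, Nova, bio, 20), (24, 20, Nova, bio, 22), (24, 20, Nova, bio, 39), (24, 20, Nova, k2, 20), (24, 20, Nova, k2, 22), (24, 20, Nova, k2, 39), (24, 20, Nova, law, 20), (24, 20, Nova, law, 22), (24, 20, Nova, law, 39), (24, 20, Nova, x3, 20), (24, 20, Nova, x3, 22), (24, 20, Nova, x3, 39), (24, 3, Argo, bio, 20), (24, 3, Argo, bio, 22), (24, 3, Argo, bio, 39), (24, 3, Argo, k2, 20), (24, 3, Argo, k2, 22), (24, 3, Argo, k2, 39), (24, 3, Argo, law, 20), (24, 3, Argo, law, 22), (24, 3, Argo, law, 39), (24, 3, Argo, x3, 20), (24, 3, Argo, x3, 22), (24, 3, Argo, x3, 39), (24, 33, Zephyr, bio, 20), (24, 33, Zephyr, bio, 22), (24, 33, Zephyr, bio, 39), (24, 33, Zephyr, k2, 20), (24, 33, Zephyr, k2, 22), (24, 33, Zephyr, k2, 39), (24, 33, Zephyr, law, 20), (24, 33, Zephyr, law, 22), (24, 33, Zephyr, law, 39), (24, 33, Zephyr, x3, 20), (24, 33, Zephyr, x3, 22), (24, 33, Zephyr, x3, 39)}.
π_{pid, qty, pname, cid} gives {(15, 10, Beta, 8), (15, 2, Nova, 8), (15, 20, Helix, 8), (15, 21, Zephyr, 8), (15, 9, Helix, 8), (24, 14, Vega, 20), (24, 14, Vega, 22), (24, 14, Vega, 39), (24, 20, Nova, 20), (24, 20, Nova, 22), (24, 20, Nova, 39), (24, 3, Argo, 20), (24, 3, Argo, 22), (24, 3, Argo, 39), (24, 33, Zephyr, 20), (24, 33, Zephyr, 22), (24, 33, Zephyr, 39)} (41 duplicate(s) eliminated).
σ[cid <= 34]: keep tuples satisfying cid <= 34 → {(15, 10, Beta, 8), (15, 2, Nova, 8), (15, 20, Helix, 8), (15, 21, Zephyr, 8), (15, 9, Helix, 8), (24, 14, Vega, 20), (24, 14, Vega, 22), (24, 20, Nova, 20), (24, 20, Nova, 22), (24, 3, Argo, 20), (24, 3, Argo, 22), (24, 33, Zephyr, 20), (24, 33, Zephyr, 22)}
π_{pname, cid, pid} gives {(Argo, 20, 24), (Argo, 22, 24), (Beta, 8, 15), (Helix, 8, 15), (Nova, 20, 24), (Nova, 22, 24), (Nova, 8, 15), (Vega, 20, 24), (Vega, 22, 24), (Zephyr, 20, 24), (Zephyr, 22, 24), (Zephyr, 8, 15)} (1 duplicate(s) eliminated).

{(Argo, 20, 24), (Argo, 22, 24), (Beta, 8, 15), (Helix, 8, 15), (Nova, 20, 24), (Nova, 22, 24), (Nova, 8, 15), (Vega, 20, 24), (Vega, 22, 24), (Zephyr, 20, 24), (Zephyr, 22, 24), (Zephyr, 8, 15)}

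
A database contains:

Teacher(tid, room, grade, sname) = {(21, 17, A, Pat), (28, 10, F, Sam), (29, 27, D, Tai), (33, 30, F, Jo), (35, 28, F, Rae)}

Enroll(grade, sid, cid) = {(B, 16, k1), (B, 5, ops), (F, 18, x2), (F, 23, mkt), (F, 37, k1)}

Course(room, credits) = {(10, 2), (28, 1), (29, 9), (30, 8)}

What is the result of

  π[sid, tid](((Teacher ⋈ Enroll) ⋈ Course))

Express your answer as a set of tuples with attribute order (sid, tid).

{(18, 28), (18, 33), (18, 35), (23, 28), (23, 33), (23, 35), (37, 28), (37, 33), (37, 35)}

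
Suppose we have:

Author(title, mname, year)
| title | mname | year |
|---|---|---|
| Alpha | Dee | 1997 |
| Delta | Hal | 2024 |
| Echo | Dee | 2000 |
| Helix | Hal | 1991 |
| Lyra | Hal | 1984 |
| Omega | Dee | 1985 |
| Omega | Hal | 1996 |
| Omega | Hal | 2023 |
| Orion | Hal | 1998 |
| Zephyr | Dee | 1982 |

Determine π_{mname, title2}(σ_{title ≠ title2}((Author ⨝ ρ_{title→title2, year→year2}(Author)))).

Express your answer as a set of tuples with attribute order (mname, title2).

ρ[title→title2, year→year2]: schema becomes (title2, mname, year2); tuples unchanged.
Natural join on mname: {(Alpha, Dee, 1997, Alpha, 1997), (Alpha, Dee, 1997, Echo, 2000), (Alpha, Dee, 1997, Omega, 1985), (Alpha, Dee, 1997, Zephyr, 1982), (Delta, Hal, 2024, Delta, 2024), (Delta, Hal, 2024, Helix, 1991), (Delta, Hal, 2024, Lyra, 1984), (Delta, Hal, 2024, Omega, 1996), (Delta, Hal, 2024, Omega, 2023), (Delta, Hal, 2024, Orion, 1998), (Echo, Dee, 2000, Alpha, 1997), (Echo, Dee, 2000, Echo, 2000), (Echo, Dee, 2000, Omega, 1985), (Echo, Dee, 2000, Zephyr, 1982), (Helix, Hal, 1991, Delta, 2024), (Helix, Hal, 1991, Helix, 1991), (Helix, Hal, 1991, Lyra, 1984), (Helix, Hal, 1991, Omega, 1996), (Helix, Hal, 1991, Omega, 2023), (Helix, Hal, 1991, Orion, 1998), (Lyra, Hal, 1984, Delta, 2024), (Lyra, Hal, 1984, Helix, 1991), (Lyra, Hal, 1984, Lyra, 1984), (Lyra, Hal, 1984, Omega, 1996), (Lyra, Hal, 1984, Omega, 2023), (Lyra, Hal, 1984, Orion, 1998), (Omega, Dee, 1985, Alpha, 1997), (Omega, Dee, 1985, Echo, 2000), (Omega, Dee, 1985, Omega, 1985), (Omega, Dee, 1985, Zephyr, 1982), (Omega, Hal, 1996, Delta, 2024), (Omega, Hal, 1996, Helix, 1991), (Omega, Hal, 1996, Lyra, 1984), (Omega, Hal, 1996, Omega, 1996), (Omega, Hal, 1996, Omega, 2023), (Omega, Hal, 1996, Orion, 1998), (Omega, Hal, 2023, Delta, 2024), (Omega, Hal, 2023, Helix, 1991), (Omega, Hal, 2023, Lyra, 1984), (Omega, Hal, 2023, Omega, 1996), (Omega, Hal, 2023, Omega, 2023), (Omega, Hal, 2023, Orion, 1998), (Orion, Hal, 1998, Delta, 2024), (Orion, Hal, 1998, Helix, 1991), (Orion, Hal, 1998, Lyra, 1984), (Orion, Hal, 1998, Omega, 1996), (Orion, Hal, 1998, Omega, 2023), (Orion, Hal, 1998, Orion, 1998), (Zephyr, Dee, 1982, Alpha, 1997), (Zephyr, Dee, 1982, Echo, 2000), (Zephyr, Dee, 1982, Omega, 1985), (Zephyr, Dee, 1982, Zephyr, 1982)}
σ[title ≠ title2]: keep tuples satisfying title ≠ title2 → {(Alpha, Dee, 1997, Echo, 2000), (Alpha, Dee, 1997, Omega, 1985), (Alpha, Dee, 1997, Zephyr, 1982), (Delta, Hal, 2024, Helix, 1991), (Delta, Hal, 2024, Lyra, 1984), (Delta, Hal, 2024, Omega, 1996), (Delta, Hal, 2024, Omega, 2023), (Delta, Hal, 2024, Orion, 1998), (Echo, Dee, 2000, Alpha, 1997), (Echo, Dee, 2000, Omega, 1985), (Echo, Dee, 2000, Zephyr, 1982), (Helix, Hal, 1991, Delta, 2024), (Helix, Hal, 1991, Lyra, 1984), (Helix, Hal, 1991, Omega, 1996), (Helix, Hal, 1991, Omega, 2023), (Helix, Hal, 1991, Orion, 1998), (Lyra, Hal, 1984, Delta, 2024), (Lyra, Hal, 1984, Helix, 1991), (Lyra, Hal, 1984, Omega, 1996), (Lyra, Hal, 1984, Omega, 2023), (Lyra, Hal, 1984, Orion, 1998), (Omega, Dee, 1985, Alpha, 1997), (Omega, Dee, 1985, Echo, 2000), (Omega, Dee, 1985, Zephyr, 1982), (Omega, Hal, 1996, Delta, 2024), (Omega, Hal, 1996, Helix, 1991), (Omega, Hal, 1996, Lyra, 1984), (Omega, Hal, 1996, Orion, 1998), (Omega, Hal, 2023, Delta, 2024), (Omega, Hal, 2023, Helix, 1991), (Omega, Hal, 2023, Lyra, 1984), (Omega, Hal, 2023, Orion, 1998), (Orion, Hal, 1998, Delta, 2024), (Orion, Hal, 1998, Helix, 1991), (Orion, Hal, 1998, Lyra, 1984), (Orion, Hal, 1998, Omega, 1996), (Orion, Hal, 1998, Omega, 2023), (Zephyr, Dee, 1982, Alpha, 1997), (Zephyr, Dee, 1982, Echo, 2000), (Zephyr, Dee, 1982, Omega, 1985)}
π_{mname, title2} gives {(Dee, Alpha), (Dee, Echo), (Dee, Omega), (Dee, Zephyr), (Hal, Delta), (Hal, Helix), (Hal, Lyra), (Hal, Omega), (Hal, Orion)} (31 duplicate(s) eliminated).

{(Dee, Alpha), (Dee, Echo), (Dee, Omega), (Dee, Zephyr), (Hal, Delta), (Hal, Helix), (Hal, Lyra), (Hal, Omega), (Hal, Orion)}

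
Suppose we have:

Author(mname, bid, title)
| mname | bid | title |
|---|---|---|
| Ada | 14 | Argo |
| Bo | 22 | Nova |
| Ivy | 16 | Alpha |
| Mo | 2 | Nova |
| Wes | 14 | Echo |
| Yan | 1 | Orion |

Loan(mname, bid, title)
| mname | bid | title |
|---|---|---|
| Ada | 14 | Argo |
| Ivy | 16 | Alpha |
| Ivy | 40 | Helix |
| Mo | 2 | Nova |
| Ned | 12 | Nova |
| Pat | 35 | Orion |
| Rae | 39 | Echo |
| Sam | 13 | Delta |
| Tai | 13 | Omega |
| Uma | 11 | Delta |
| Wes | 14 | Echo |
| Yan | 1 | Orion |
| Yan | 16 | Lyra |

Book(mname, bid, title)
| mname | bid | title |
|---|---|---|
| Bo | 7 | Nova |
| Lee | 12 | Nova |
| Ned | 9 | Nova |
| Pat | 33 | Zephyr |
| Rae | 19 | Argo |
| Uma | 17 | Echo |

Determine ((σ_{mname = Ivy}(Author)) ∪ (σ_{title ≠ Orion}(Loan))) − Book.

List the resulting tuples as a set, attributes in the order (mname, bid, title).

Apply σ_{mname = Ivy}; surviving tuples: {(Ivy, 16, Alpha)}
Apply σ_{title ≠ Orion}; surviving tuples: {(Ada, 14, Argo), (Ivy, 16, Alpha), (Ivy, 40, Helix), (Mo, 2, Nova), (Ned, 12, Nova), (Rae, 39, Echo), (Sam, 13, Delta), (Tai, 13, Omega), (Uma, 11, Delta), (Wes, 14, Echo), (Yan, 16, Lyra)}
Set union of the two operands is {(Ada, 14, Argo), (Ivy, 16, Alpha), (Ivy, 40, Helix), (Mo, 2, Nova), (Ned, 12, Nova), (Rae, 39, Echo), (Sam, 13, Delta), (Tai, 13, Omega), (Uma, 11, Delta), (Wes, 14, Echo), (Yan, 16, Lyra)}.
Set difference of the two operands is {(Ada, 14, Argo), (Ivy, 16, Alpha), (Ivy, 40, Helix), (Mo, 2, Nova), (Ned, 12, Nova), (Rae, 39, Echo), (Sam, 13, Delta), (Tai, 13, Omega), (Uma, 11, Delta), (Wes, 14, Echo), (Yan, 16, Lyra)}.

{(Ada, 14, Argo), (Ivy, 16, Alpha), (Ivy, 40, Helix), (Mo, 2, Nova), (Ned, 12, Nova), (Rae, 39, Echo), (Sam, 13, Delta), (Tai, 13, Omega), (Uma, 11, Delta), (Wes, 14, Echo), (Yan, 16, Lyra)}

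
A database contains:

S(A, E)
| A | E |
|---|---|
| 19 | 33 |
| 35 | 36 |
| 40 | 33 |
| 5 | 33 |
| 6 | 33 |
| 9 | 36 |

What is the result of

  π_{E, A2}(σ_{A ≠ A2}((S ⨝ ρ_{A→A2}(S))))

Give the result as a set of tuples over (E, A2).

{(33, 19), (33, 40), (33, 5), (33, 6), (36, 35), (36, 9)}

ρ[A→A2]: schema becomes (A2, E); tuples unchanged.
S ⋈ ρ_{A→A2}(S) (natural join on E): {(19, 33, 19), (19, 33, 40), (19, 33, 5), (19, 33, 6), (35, 36, 35), (35, 36, 9), (40, 33, 19), (40, 33, 40), (40, 33, 5), (40, 33, 6), (5, 33, 19), (5, 33, 40), (5, 33, 5), (5, 33, 6), (6, 33, 19), (6, 33, 40), (6, 33, 5), (6, 33, 6), (9, 36, 35), (9, 36, 9)}
σ[A ≠ A2]: keep tuples satisfying A ≠ A2 → {(19, 33, 40), (19, 33, 5), (19, 33, 6), (35, 36, 9), (40, 33, 19), (40, 33, 5), (40, 33, 6), (5, 33, 19), (5, 33, 40), (5, 33, 6), (6, 33, 19), (6, 33, 40), (6, 33, 5), (9, 36, 35)}
Projecting to E, A2 (8 duplicate(s) eliminated): {(33, 19), (33, 40), (33, 5), (33, 6), (36, 35), (36, 9)}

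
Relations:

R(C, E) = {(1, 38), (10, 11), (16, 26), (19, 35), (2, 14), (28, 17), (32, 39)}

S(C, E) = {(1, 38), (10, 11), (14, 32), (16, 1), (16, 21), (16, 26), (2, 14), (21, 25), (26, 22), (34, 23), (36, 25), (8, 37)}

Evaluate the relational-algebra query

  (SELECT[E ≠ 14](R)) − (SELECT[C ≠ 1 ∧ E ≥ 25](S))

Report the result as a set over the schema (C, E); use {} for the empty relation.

{(1, 38), (10, 11), (19, 35), (28, 17), (32, 39)}

Selection E ≠ 14: {(1, 38), (10, 11), (16, 26), (19, 35), (28, 17), (32, 39)}
Selection C ≠ 1 ∧ E ≥ 25: {(14, 32), (16, 26), (21, 25), (36, 25), (8, 37)}
Set difference of the two operands is {(1, 38), (10, 11), (19, 35), (28, 17), (32, 39)}.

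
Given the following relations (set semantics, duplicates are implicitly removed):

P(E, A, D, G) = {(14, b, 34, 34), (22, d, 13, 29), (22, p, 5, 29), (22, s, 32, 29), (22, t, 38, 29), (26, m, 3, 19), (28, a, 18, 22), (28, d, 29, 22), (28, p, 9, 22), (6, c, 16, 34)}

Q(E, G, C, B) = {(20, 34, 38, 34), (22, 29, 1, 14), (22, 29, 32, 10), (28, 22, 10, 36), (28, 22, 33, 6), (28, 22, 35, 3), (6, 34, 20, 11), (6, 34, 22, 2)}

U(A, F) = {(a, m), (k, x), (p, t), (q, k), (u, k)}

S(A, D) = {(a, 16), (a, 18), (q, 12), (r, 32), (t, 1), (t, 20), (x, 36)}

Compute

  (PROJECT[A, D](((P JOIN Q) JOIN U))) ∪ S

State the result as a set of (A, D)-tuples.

{(a, 16), (a, 18), (p, 5), (p, 9), (q, 12), (r, 32), (t, 1), (t, 20), (x, 36)}

P ⋈ Q (natural join on E, G): {(22, d, 13, 29, 1, 14), (22, d, 13, 29, 32, 10), (22, p, 5, 29, 1, 14), (22, p, 5, 29, 32, 10), (22, s, 32, 29, 1, 14), (22, s, 32, 29, 32, 10), (22, t, 38, 29, 1, 14), (22, t, 38, 29, 32, 10), (28, a, 18, 22, 10, 36), (28, a, 18, 22, 33, 6), (28, a, 18, 22, 35, 3), (28, d, 29, 22, 10, 36), (28, d, 29, 22, 33, 6), (28, d, 29, 22, 35, 3), (28, p, 9, 22, 10, 36), (28, p, 9, 22, 33, 6), (28, p, 9, 22, 35, 3), (6, c, 16, 34, 20, 11), (6, c, 16, 34, 22, 2)}
(P JOIN Q) ⋈ U (natural join on A): {(22, p, 5, 29, 1, 14, t), (22, p, 5, 29, 32, 10, t), (28, a, 18, 22, 10, 36, m), (28, a, 18, 22, 33, 6, m), (28, a, 18, 22, 35, 3, m), (28, p, 9, 22, 10, 36, t), (28, p, 9, 22, 33, 6, t), (28, p, 9, 22, 35, 3, t)}
Projecting to A, D (5 duplicate(s) eliminated): {(a, 18), (p, 5), (p, 9)}
Set union of the two operands is {(a, 16), (a, 18), (p, 5), (p, 9), (q, 12), (r, 32), (t, 1), (t, 20), (x, 36)}.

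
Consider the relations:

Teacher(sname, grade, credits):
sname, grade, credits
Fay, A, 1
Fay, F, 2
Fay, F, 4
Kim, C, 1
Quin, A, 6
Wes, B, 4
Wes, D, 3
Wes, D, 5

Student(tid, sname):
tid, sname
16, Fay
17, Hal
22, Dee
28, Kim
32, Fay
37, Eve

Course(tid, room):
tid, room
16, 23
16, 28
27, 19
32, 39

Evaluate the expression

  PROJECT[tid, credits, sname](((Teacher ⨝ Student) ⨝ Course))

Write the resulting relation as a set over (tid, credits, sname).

Joining Teacher and Student on sname yields {(Fay, A, 1, 16), (Fay, A, 1, 32), (Fay, F, 2, 16), (Fay, F, 2, 32), (Fay, F, 4, 16), (Fay, F, 4, 32), (Kim, C, 1, 28)}.
Joining (Teacher ⨝ Student) and Course on tid yields {(Fay, A, 1, 16, 23), (Fay, A, 1, 16, 28), (Fay, A, 1, 32, 39), (Fay, F, 2, 16, 23), (Fay, F, 2, 16, 28), (Fay, F, 2, 32, 39), (Fay, F, 4, 16, 23), (Fay, F, 4, 16, 28), (Fay, F, 4, 32, 39)}.
π_{tid, credits, sname} gives {(16, 1, Fay), (16, 2, Fay), (16, 4, Fay), (32, 1, Fay), (32, 2, Fay), (32, 4, Fay)} (3 duplicate(s) eliminated).

{(16, 1, Fay), (16, 2, Fay), (16, 4, Fay), (32, 1, Fay), (32, 2, Fay), (32, 4, Fay)}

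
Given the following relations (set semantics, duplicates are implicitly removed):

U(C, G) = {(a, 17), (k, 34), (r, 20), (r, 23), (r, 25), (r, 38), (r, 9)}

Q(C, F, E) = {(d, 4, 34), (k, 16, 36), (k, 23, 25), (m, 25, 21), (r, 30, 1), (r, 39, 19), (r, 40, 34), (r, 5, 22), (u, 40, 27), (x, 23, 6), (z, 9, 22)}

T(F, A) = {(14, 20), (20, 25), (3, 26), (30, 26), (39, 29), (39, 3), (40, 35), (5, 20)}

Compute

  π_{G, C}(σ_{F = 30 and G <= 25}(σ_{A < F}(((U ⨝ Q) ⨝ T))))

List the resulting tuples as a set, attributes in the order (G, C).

Joining U and Q on C yields {(k, 34, 16, 36), (k, 34, 23, 25), (r, 20, 30, 1), (r, 20, 39, 19), (r, 20, 40, 34), (r, 20, 5, 22), (r, 23, 30, 1), (r, 23, 39, 19), (r, 23, 40, 34), (r, 23, 5, 22), (r, 25, 30, 1), (r, 25, 39, 19), (r, 25, 40, 34), (r, 25, 5, 22), (r, 38, 30, 1), (r, 38, 39, 19), (r, 38, 40, 34), (r, 38, 5, 22), (r, 9, 30, 1), (r, 9, 39, 19), (r, 9, 40, 34), (r, 9, 5, 22)}.
Joining (U ⨝ Q) and T on F yields {(r, 20, 30, 1, 26), (r, 20, 39, 19, 29), (r, 20, 39, 19, 3), (r, 20, 40, 34, 35), (r, 20, 5, 22, 20), (r, 23, 30, 1, 26), (r, 23, 39, 19, 29), (r, 23, 39, 19, 3), (r, 23, 40, 34, 35), (r, 23, 5, 22, 20), (r, 25, 30, 1, 26), (r, 25, 39, 19, 29), (r, 25, 39, 19, 3), (r, 25, 40, 34, 35), (r, 25, 5, 22, 20), (r, 38, 30, 1, 26), (r, 38, 39, 19, 29), (r, 38, 39, 19, 3), (r, 38, 40, 34, 35), (r, 38, 5, 22, 20), (r, 9, 30, 1, 26), (r, 9, 39, 19, 29), (r, 9, 39, 19, 3), (r, 9, 40, 34, 35), (r, 9, 5, 22, 20)}.
Apply σ_{A < F}; surviving tuples: {(r, 20, 30, 1, 26), (r, 20, 39, 19, 29), (r, 20, 39, 19, 3), (r, 20, 40, 34, 35), (r, 23, 30, 1, 26), (r, 23, 39, 19, 29), (r, 23, 39, 19, 3), (r, 23, 40, 34, 35), (r, 25, 30, 1, 26), (r, 25, 39, 19, 29), (r, 25, 39, 19, 3), (r, 25, 40, 34, 35), (r, 38, 30, 1, 26), (r, 38, 39, 19, 29), (r, 38, 39, 19, 3), (r, 38, 40, 34, 35), (r, 9, 30, 1, 26), (r, 9, 39, 19, 29), (r, 9, 39, 19, 3), (r, 9, 40, 34, 35)}
Apply σ_{F = 30 and G <= 25}; surviving tuples: {(r, 20, 30, 1, 26), (r, 23, 30, 1, 26), (r, 25, 30, 1, 26), (r, 9, 30, 1, 26)}
π_{G, C} gives {(20, r), (23, r), (25, r), (9, r)}.

{(20, r), (23, r), (25, r), (9, r)}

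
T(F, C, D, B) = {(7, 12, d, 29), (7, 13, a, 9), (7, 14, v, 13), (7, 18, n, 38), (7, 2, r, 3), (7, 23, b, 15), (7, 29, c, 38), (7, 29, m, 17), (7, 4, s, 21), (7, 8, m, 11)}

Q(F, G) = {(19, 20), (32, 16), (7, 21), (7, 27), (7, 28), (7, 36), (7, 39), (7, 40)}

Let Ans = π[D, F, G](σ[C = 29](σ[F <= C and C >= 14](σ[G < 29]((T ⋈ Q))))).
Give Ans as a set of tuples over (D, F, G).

T ⋈ Q (natural join on F): {(7, 12, d, 29, 21), (7, 12, d, 29, 27), (7, 12, d, 29, 28), (7, 12, d, 29, 36), (7, 12, d, 29, 39), (7, 12, d, 29, 40), (7, 13, a, 9, 21), (7, 13, a, 9, 27), (7, 13, a, 9, 28), (7, 13, a, 9, 36), (7, 13, a, 9, 39), (7, 13, a, 9, 40), (7, 14, v, 13, 21), (7, 14, v, 13, 27), (7, 14, v, 13, 28), (7, 14, v, 13, 36), (7, 14, v, 13, 39), (7, 14, v, 13, 40), (7, 18, n, 38, 21), (7, 18, n, 38, 27), (7, 18, n, 38, 28), (7, 18, n, 38, 36), (7, 18, n, 38, 39), (7, 18, n, 38, 40), (7, 2, r, 3, 21), (7, 2, r, 3, 27), (7, 2, r, 3, 28), (7, 2, r, 3, 36), (7, 2, r, 3, 39), (7, 2, r, 3, 40), (7, 23, b, 15, 21), (7, 23, b, 15, 27), (7, 23, b, 15, 28), (7, 23, b, 15, 36), (7, 23, b, 15, 39), (7, 23, b, 15, 40), (7, 29, c, 38, 21), (7, 29, c, 38, 27), (7, 29, c, 38, 28), (7, 29, c, 38, 36), (7, 29, c, 38, 39), (7, 29, c, 38, 40), (7, 29, m, 17, 21), (7, 29, m, 17, 27), (7, 29, m, 17, 28), (7, 29, m, 17, 36), (7, 29, m, 17, 39), (7, 29, m, 17, 40), (7, 4, s, 21, 21), (7, 4, s, 21, 27), (7, 4, s, 21, 28), (7, 4, s, 21, 36), (7, 4, s, 21, 39), (7, 4, s, 21, 40), (7, 8, m, 11, 21), (7, 8, m, 11, 27), (7, 8, m, 11, 28), (7, 8, m, 11, 36), (7, 8, m, 11, 39), (7, 8, m, 11, 40)}
Selection G < 29: {(7, 12, d, 29, 21), (7, 12, d, 29, 27), (7, 12, d, 29, 28), (7, 13, a, 9, 21), (7, 13, a, 9, 27), (7, 13, a, 9, 28), (7, 14, v, 13, 21), (7, 14, v, 13, 27), (7, 14, v, 13, 28), (7, 18, n, 38, 21), (7, 18, n, 38, 27), (7, 18, n, 38, 28), (7, 2, r, 3, 21), (7, 2, r, 3, 27), (7, 2, r, 3, 28), (7, 23, b, 15, 21), (7, 23, b, 15, 27), (7, 23, b, 15, 28), (7, 29, c, 38, 21), (7, 29, c, 38, 27), (7, 29, c, 38, 28), (7, 29, m, 17, 21), (7, 29, m, 17, 27), (7, 29, m, 17, 28), (7, 4, s, 21, 21), (7, 4, s, 21, 27), (7, 4, s, 21, 28), (7, 8, m, 11, 21), (7, 8, m, 11, 27), (7, 8, m, 11, 28)}
Selection F <= C and C >= 14: {(7, 14, v, 13, 21), (7, 14, v, 13, 27), (7, 14, v, 13, 28), (7, 18, n, 38, 21), (7, 18, n, 38, 27), (7, 18, n, 38, 28), (7, 23, b, 15, 21), (7, 23, b, 15, 27), (7, 23, b, 15, 28), (7, 29, c, 38, 21), (7, 29, c, 38, 27), (7, 29, c, 38, 28), (7, 29, m, 17, 21), (7, 29, m, 17, 27), (7, 29, m, 17, 28)}
Selection C = 29: {(7, 29, c, 38, 21), (7, 29, c, 38, 27), (7, 29, c, 38, 28), (7, 29, m, 17, 21), (7, 29, m, 17, 27), (7, 29, m, 17, 28)}
π[D, F, G]: project onto (D, F, G) → {(c, 7, 21), (c, 7, 27), (c, 7, 28), (m, 7, 21), (m, 7, 27), (m, 7, 28)}

{(c, 7, 21), (c, 7, 27), (c, 7, 28), (m, 7, 21), (m, 7, 27), (m, 7, 28)}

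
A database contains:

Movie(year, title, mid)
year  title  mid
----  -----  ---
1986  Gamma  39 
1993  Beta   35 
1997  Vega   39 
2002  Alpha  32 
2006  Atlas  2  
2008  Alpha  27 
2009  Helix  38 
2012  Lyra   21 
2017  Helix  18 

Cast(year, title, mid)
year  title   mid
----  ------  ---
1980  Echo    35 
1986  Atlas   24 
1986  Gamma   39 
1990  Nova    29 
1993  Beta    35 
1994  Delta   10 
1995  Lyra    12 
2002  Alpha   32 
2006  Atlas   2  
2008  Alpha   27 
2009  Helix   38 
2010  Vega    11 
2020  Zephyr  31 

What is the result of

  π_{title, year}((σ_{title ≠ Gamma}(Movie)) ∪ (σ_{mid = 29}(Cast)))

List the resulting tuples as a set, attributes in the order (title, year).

{(Alpha, 2002), (Alpha, 2008), (Atlas, 2006), (Beta, 1993), (Helix, 2009), (Helix, 2017), (Lyra, 2012), (Nova, 1990), (Vega, 1997)}

Selection title ≠ Gamma: {(1993, Beta, 35), (1997, Vega, 39), (2002, Alpha, 32), (2006, Atlas, 2), (2008, Alpha, 27), (2009, Helix, 38), (2012, Lyra, 21), (2017, Helix, 18)}
Selection mid = 29: {(1990, Nova, 29)}
Set union of the two operands is {(1990, Nova, 29), (1993, Beta, 35), (1997, Vega, 39), (2002, Alpha, 32), (2006, Atlas, 2), (2008, Alpha, 27), (2009, Helix, 38), (2012, Lyra, 21), (2017, Helix, 18)}.
π_{title, year} gives {(Alpha, 2002), (Alpha, 2008), (Atlas, 2006), (Beta, 1993), (Helix, 2009), (Helix, 2017), (Lyra, 2012), (Nova, 1990), (Vega, 1997)}.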